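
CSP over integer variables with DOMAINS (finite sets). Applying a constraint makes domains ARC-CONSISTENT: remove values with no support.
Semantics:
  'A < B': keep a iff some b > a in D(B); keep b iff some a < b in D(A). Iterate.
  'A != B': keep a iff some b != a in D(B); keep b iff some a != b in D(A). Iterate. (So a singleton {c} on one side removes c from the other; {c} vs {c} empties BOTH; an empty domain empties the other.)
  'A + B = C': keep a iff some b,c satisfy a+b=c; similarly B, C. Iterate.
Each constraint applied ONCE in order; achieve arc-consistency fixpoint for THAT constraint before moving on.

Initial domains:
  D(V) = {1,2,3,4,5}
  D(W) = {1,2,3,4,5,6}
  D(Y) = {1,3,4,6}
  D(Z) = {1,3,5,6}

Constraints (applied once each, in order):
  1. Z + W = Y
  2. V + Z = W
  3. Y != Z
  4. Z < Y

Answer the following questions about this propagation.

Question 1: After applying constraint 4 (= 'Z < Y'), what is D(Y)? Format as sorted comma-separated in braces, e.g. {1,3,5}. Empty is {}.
Answer: {3,4,6}

Derivation:
Constraint 1 (Z + W = Y) on D(Z)={1,3,5,6} D(W)={1,2,3,4,5,6} D(Y)={1,3,4,6}: Z {1,3,5,6}->{1,3,5}; W {1,2,3,4,5,6}->{1,2,3,5}; Y {1,3,4,6}->{3,4,6}
Constraint 2 (V + Z = W) on D(V)={1,2,3,4,5} D(Z)={1,3,5} D(W)={1,2,3,5}: V {1,2,3,4,5}->{1,2,4}; Z {1,3,5}->{1,3}; W {1,2,3,5}->{2,3,5}
Constraint 3 (Y != Z) on D(Y)={3,4,6} D(Z)={1,3}: no change
Constraint 4 (Z < Y) on D(Z)={1,3} D(Y)={3,4,6}: no change
So after constraint 4: D(Y) = {3,4,6}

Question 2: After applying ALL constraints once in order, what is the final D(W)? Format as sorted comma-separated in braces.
Constraint 1 (Z + W = Y) on D(Z)={1,3,5,6} D(W)={1,2,3,4,5,6} D(Y)={1,3,4,6}: Z {1,3,5,6}->{1,3,5}; W {1,2,3,4,5,6}->{1,2,3,5}; Y {1,3,4,6}->{3,4,6}
Constraint 2 (V + Z = W) on D(V)={1,2,3,4,5} D(Z)={1,3,5} D(W)={1,2,3,5}: V {1,2,3,4,5}->{1,2,4}; Z {1,3,5}->{1,3}; W {1,2,3,5}->{2,3,5}
Constraint 3 (Y != Z) on D(Y)={3,4,6} D(Z)={1,3}: no change
Constraint 4 (Z < Y) on D(Z)={1,3} D(Y)={3,4,6}: no change
So after all 4 constraints: D(W) = {2,3,5}

Answer: {2,3,5}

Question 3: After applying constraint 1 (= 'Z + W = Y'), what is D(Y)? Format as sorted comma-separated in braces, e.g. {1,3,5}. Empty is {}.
Answer: {3,4,6}

Derivation:
Constraint 1 (Z + W = Y) on D(Z)={1,3,5,6} D(W)={1,2,3,4,5,6} D(Y)={1,3,4,6}: Z {1,3,5,6}->{1,3,5}; W {1,2,3,4,5,6}->{1,2,3,5}; Y {1,3,4,6}->{3,4,6}
So after constraint 1: D(Y) = {3,4,6}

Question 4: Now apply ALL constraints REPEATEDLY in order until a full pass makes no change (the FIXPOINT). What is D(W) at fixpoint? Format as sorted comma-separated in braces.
pass 0 (initial): D(W)={1,2,3,4,5,6}
pass 1: V {1,2,3,4,5}->{1,2,4}; W {1,2,3,4,5,6}->{2,3,5}; Y {1,3,4,6}->{3,4,6}; Z {1,3,5,6}->{1,3}
pass 2: no change
Fixpoint after 2 passes: D(W) = {2,3,5}

Answer: {2,3,5}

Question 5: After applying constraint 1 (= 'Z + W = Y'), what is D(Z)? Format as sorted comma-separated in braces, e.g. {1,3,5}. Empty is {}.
Answer: {1,3,5}

Derivation:
Constraint 1 (Z + W = Y) on D(Z)={1,3,5,6} D(W)={1,2,3,4,5,6} D(Y)={1,3,4,6}: Z {1,3,5,6}->{1,3,5}; W {1,2,3,4,5,6}->{1,2,3,5}; Y {1,3,4,6}->{3,4,6}
So after constraint 1: D(Z) = {1,3,5}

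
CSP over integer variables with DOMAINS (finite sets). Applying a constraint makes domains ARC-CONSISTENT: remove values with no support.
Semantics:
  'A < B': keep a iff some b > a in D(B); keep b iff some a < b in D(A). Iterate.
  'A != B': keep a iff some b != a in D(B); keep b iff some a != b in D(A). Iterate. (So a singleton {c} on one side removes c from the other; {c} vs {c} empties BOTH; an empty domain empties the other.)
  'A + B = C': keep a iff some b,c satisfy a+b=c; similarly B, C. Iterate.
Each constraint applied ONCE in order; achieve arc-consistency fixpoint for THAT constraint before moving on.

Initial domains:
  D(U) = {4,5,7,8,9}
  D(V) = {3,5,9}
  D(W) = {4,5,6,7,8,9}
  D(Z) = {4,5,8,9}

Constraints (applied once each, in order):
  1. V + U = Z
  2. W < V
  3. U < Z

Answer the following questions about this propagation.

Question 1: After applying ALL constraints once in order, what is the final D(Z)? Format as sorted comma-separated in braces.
Answer: {8,9}

Derivation:
Constraint 1 (V + U = Z) on D(V)={3,5,9} D(U)={4,5,7,8,9} D(Z)={4,5,8,9}: V {3,5,9}->{3,5}; U {4,5,7,8,9}->{4,5}; Z {4,5,8,9}->{8,9}
Constraint 2 (W < V) on D(W)={4,5,6,7,8,9} D(V)={3,5}: W {4,5,6,7,8,9}->{4}; V {3,5}->{5}
Constraint 3 (U < Z) on D(U)={4,5} D(Z)={8,9}: no change
So after all 3 constraints: D(Z) = {8,9}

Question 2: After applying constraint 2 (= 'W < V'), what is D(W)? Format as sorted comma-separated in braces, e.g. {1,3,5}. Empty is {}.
Answer: {4}

Derivation:
Constraint 1 (V + U = Z) on D(V)={3,5,9} D(U)={4,5,7,8,9} D(Z)={4,5,8,9}: V {3,5,9}->{3,5}; U {4,5,7,8,9}->{4,5}; Z {4,5,8,9}->{8,9}
Constraint 2 (W < V) on D(W)={4,5,6,7,8,9} D(V)={3,5}: W {4,5,6,7,8,9}->{4}; V {3,5}->{5}
So after constraint 2: D(W) = {4}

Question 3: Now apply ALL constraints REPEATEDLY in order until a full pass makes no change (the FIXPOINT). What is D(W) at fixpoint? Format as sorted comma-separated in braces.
pass 0 (initial): D(W)={4,5,6,7,8,9}
pass 1: U {4,5,7,8,9}->{4,5}; V {3,5,9}->{5}; W {4,5,6,7,8,9}->{4}; Z {4,5,8,9}->{8,9}
pass 2: U {4,5}->{4}; Z {8,9}->{9}
pass 3: no change
Fixpoint after 3 passes: D(W) = {4}

Answer: {4}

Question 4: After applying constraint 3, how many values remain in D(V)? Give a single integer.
Answer: 1

Derivation:
Constraint 1 (V + U = Z) on D(V)={3,5,9} D(U)={4,5,7,8,9} D(Z)={4,5,8,9}: V {3,5,9}->{3,5}; U {4,5,7,8,9}->{4,5}; Z {4,5,8,9}->{8,9}
Constraint 2 (W < V) on D(W)={4,5,6,7,8,9} D(V)={3,5}: W {4,5,6,7,8,9}->{4}; V {3,5}->{5}
Constraint 3 (U < Z) on D(U)={4,5} D(Z)={8,9}: no change
So after constraint 3: D(V)={5}, size = 1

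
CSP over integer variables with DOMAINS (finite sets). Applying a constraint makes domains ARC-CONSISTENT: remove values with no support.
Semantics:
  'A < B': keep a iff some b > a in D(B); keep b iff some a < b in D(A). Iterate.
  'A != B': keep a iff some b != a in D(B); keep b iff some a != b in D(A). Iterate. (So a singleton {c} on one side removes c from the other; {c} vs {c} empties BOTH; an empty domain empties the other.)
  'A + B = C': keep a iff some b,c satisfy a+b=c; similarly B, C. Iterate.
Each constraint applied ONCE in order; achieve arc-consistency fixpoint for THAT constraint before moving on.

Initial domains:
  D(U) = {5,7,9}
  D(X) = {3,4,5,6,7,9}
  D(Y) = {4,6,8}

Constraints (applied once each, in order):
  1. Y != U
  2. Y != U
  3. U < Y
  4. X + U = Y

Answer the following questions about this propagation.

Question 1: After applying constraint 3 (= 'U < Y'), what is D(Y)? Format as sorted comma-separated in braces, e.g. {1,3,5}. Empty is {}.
Constraint 1 (Y != U) on D(Y)={4,6,8} D(U)={5,7,9}: no change
Constraint 2 (Y != U) on D(Y)={4,6,8} D(U)={5,7,9}: no change
Constraint 3 (U < Y) on D(U)={5,7,9} D(Y)={4,6,8}: U {5,7,9}->{5,7}; Y {4,6,8}->{6,8}
So after constraint 3: D(Y) = {6,8}

Answer: {6,8}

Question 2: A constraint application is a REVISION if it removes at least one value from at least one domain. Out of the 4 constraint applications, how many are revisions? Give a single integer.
Answer: 2

Derivation:
Constraint 1 (Y != U) on D(Y)={4,6,8} D(U)={5,7,9}: no change => not a revision
Constraint 2 (Y != U) on D(Y)={4,6,8} D(U)={5,7,9}: no change => not a revision
Constraint 3 (U < Y) on D(U)={5,7,9} D(Y)={4,6,8}: U {5,7,9}->{5,7}; Y {4,6,8}->{6,8} => REVISION
Constraint 4 (X + U = Y) on D(X)={3,4,5,6,7,9} D(U)={5,7} D(Y)={6,8}: X {3,4,5,6,7,9}->{3}; U {5,7}->{5}; Y {6,8}->{8} => REVISION
Total revisions = 2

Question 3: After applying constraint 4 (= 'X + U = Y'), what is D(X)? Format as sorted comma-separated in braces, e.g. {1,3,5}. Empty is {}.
Constraint 1 (Y != U) on D(Y)={4,6,8} D(U)={5,7,9}: no change
Constraint 2 (Y != U) on D(Y)={4,6,8} D(U)={5,7,9}: no change
Constraint 3 (U < Y) on D(U)={5,7,9} D(Y)={4,6,8}: U {5,7,9}->{5,7}; Y {4,6,8}->{6,8}
Constraint 4 (X + U = Y) on D(X)={3,4,5,6,7,9} D(U)={5,7} D(Y)={6,8}: X {3,4,5,6,7,9}->{3}; U {5,7}->{5}; Y {6,8}->{8}
So after constraint 4: D(X) = {3}

Answer: {3}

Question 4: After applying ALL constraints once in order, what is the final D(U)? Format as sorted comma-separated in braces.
Answer: {5}

Derivation:
Constraint 1 (Y != U) on D(Y)={4,6,8} D(U)={5,7,9}: no change
Constraint 2 (Y != U) on D(Y)={4,6,8} D(U)={5,7,9}: no change
Constraint 3 (U < Y) on D(U)={5,7,9} D(Y)={4,6,8}: U {5,7,9}->{5,7}; Y {4,6,8}->{6,8}
Constraint 4 (X + U = Y) on D(X)={3,4,5,6,7,9} D(U)={5,7} D(Y)={6,8}: X {3,4,5,6,7,9}->{3}; U {5,7}->{5}; Y {6,8}->{8}
So after all 4 constraints: D(U) = {5}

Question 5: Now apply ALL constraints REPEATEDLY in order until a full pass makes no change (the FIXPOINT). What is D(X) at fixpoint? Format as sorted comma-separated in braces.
pass 0 (initial): D(X)={3,4,5,6,7,9}
pass 1: U {5,7,9}->{5}; X {3,4,5,6,7,9}->{3}; Y {4,6,8}->{8}
pass 2: no change
Fixpoint after 2 passes: D(X) = {3}

Answer: {3}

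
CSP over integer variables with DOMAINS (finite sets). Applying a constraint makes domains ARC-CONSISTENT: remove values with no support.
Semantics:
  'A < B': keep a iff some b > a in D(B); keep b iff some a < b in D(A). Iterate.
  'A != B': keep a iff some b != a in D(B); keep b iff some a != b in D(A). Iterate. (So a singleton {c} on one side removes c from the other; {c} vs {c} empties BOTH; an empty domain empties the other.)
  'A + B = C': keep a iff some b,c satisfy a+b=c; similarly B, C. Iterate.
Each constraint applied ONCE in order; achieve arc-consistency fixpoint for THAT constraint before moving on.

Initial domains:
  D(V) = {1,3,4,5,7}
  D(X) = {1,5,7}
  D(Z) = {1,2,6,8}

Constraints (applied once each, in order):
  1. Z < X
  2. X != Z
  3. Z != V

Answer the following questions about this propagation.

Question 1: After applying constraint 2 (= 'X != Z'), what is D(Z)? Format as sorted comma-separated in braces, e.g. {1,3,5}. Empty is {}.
Answer: {1,2,6}

Derivation:
Constraint 1 (Z < X) on D(Z)={1,2,6,8} D(X)={1,5,7}: Z {1,2,6,8}->{1,2,6}; X {1,5,7}->{5,7}
Constraint 2 (X != Z) on D(X)={5,7} D(Z)={1,2,6}: no change
So after constraint 2: D(Z) = {1,2,6}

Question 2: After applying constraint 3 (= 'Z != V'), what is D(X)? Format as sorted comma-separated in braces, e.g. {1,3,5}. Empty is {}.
Constraint 1 (Z < X) on D(Z)={1,2,6,8} D(X)={1,5,7}: Z {1,2,6,8}->{1,2,6}; X {1,5,7}->{5,7}
Constraint 2 (X != Z) on D(X)={5,7} D(Z)={1,2,6}: no change
Constraint 3 (Z != V) on D(Z)={1,2,6} D(V)={1,3,4,5,7}: no change
So after constraint 3: D(X) = {5,7}

Answer: {5,7}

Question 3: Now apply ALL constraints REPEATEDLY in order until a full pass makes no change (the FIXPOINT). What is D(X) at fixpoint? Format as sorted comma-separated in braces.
Answer: {5,7}

Derivation:
pass 0 (initial): D(X)={1,5,7}
pass 1: X {1,5,7}->{5,7}; Z {1,2,6,8}->{1,2,6}
pass 2: no change
Fixpoint after 2 passes: D(X) = {5,7}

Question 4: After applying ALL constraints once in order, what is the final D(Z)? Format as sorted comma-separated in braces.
Constraint 1 (Z < X) on D(Z)={1,2,6,8} D(X)={1,5,7}: Z {1,2,6,8}->{1,2,6}; X {1,5,7}->{5,7}
Constraint 2 (X != Z) on D(X)={5,7} D(Z)={1,2,6}: no change
Constraint 3 (Z != V) on D(Z)={1,2,6} D(V)={1,3,4,5,7}: no change
So after all 3 constraints: D(Z) = {1,2,6}

Answer: {1,2,6}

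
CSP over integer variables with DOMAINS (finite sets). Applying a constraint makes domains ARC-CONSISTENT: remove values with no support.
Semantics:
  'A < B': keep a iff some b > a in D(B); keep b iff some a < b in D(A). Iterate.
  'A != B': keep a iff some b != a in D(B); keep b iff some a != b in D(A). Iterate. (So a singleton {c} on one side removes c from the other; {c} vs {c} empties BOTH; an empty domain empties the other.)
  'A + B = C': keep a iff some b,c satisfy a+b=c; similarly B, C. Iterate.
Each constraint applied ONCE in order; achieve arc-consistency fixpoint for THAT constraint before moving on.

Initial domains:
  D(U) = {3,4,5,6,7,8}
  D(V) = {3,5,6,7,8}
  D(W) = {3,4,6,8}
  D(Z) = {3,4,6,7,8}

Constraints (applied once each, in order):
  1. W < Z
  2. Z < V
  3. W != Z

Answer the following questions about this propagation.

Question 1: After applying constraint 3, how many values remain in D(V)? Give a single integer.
Constraint 1 (W < Z) on D(W)={3,4,6,8} D(Z)={3,4,6,7,8}: W {3,4,6,8}->{3,4,6}; Z {3,4,6,7,8}->{4,6,7,8}
Constraint 2 (Z < V) on D(Z)={4,6,7,8} D(V)={3,5,6,7,8}: Z {4,6,7,8}->{4,6,7}; V {3,5,6,7,8}->{5,6,7,8}
Constraint 3 (W != Z) on D(W)={3,4,6} D(Z)={4,6,7}: no change
So after constraint 3: D(V)={5,6,7,8}, size = 4

Answer: 4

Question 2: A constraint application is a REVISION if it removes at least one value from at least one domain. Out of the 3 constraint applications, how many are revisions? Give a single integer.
Constraint 1 (W < Z) on D(W)={3,4,6,8} D(Z)={3,4,6,7,8}: W {3,4,6,8}->{3,4,6}; Z {3,4,6,7,8}->{4,6,7,8} => REVISION
Constraint 2 (Z < V) on D(Z)={4,6,7,8} D(V)={3,5,6,7,8}: Z {4,6,7,8}->{4,6,7}; V {3,5,6,7,8}->{5,6,7,8} => REVISION
Constraint 3 (W != Z) on D(W)={3,4,6} D(Z)={4,6,7}: no change => not a revision
Total revisions = 2

Answer: 2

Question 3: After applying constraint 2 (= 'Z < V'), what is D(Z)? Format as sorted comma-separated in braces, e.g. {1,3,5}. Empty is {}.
Constraint 1 (W < Z) on D(W)={3,4,6,8} D(Z)={3,4,6,7,8}: W {3,4,6,8}->{3,4,6}; Z {3,4,6,7,8}->{4,6,7,8}
Constraint 2 (Z < V) on D(Z)={4,6,7,8} D(V)={3,5,6,7,8}: Z {4,6,7,8}->{4,6,7}; V {3,5,6,7,8}->{5,6,7,8}
So after constraint 2: D(Z) = {4,6,7}

Answer: {4,6,7}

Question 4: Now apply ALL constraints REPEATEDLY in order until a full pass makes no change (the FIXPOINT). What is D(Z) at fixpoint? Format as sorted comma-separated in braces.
pass 0 (initial): D(Z)={3,4,6,7,8}
pass 1: V {3,5,6,7,8}->{5,6,7,8}; W {3,4,6,8}->{3,4,6}; Z {3,4,6,7,8}->{4,6,7}
pass 2: no change
Fixpoint after 2 passes: D(Z) = {4,6,7}

Answer: {4,6,7}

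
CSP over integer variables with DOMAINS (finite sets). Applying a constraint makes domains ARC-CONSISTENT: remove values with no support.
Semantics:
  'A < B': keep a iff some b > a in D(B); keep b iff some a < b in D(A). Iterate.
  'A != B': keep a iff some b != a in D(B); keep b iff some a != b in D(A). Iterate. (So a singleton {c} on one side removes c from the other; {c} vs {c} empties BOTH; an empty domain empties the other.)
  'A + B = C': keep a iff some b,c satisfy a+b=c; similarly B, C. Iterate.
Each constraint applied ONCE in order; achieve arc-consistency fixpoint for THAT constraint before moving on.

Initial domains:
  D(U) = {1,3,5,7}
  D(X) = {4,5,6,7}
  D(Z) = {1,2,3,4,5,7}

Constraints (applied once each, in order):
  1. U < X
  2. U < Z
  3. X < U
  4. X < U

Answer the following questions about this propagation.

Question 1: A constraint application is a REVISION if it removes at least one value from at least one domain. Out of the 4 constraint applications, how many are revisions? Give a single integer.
Constraint 1 (U < X) on D(U)={1,3,5,7} D(X)={4,5,6,7}: U {1,3,5,7}->{1,3,5} => REVISION
Constraint 2 (U < Z) on D(U)={1,3,5} D(Z)={1,2,3,4,5,7}: Z {1,2,3,4,5,7}->{2,3,4,5,7} => REVISION
Constraint 3 (X < U) on D(X)={4,5,6,7} D(U)={1,3,5}: X {4,5,6,7}->{4}; U {1,3,5}->{5} => REVISION
Constraint 4 (X < U) on D(X)={4} D(U)={5}: no change => not a revision
Total revisions = 3

Answer: 3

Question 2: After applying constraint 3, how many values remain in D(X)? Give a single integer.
Constraint 1 (U < X) on D(U)={1,3,5,7} D(X)={4,5,6,7}: U {1,3,5,7}->{1,3,5}
Constraint 2 (U < Z) on D(U)={1,3,5} D(Z)={1,2,3,4,5,7}: Z {1,2,3,4,5,7}->{2,3,4,5,7}
Constraint 3 (X < U) on D(X)={4,5,6,7} D(U)={1,3,5}: X {4,5,6,7}->{4}; U {1,3,5}->{5}
So after constraint 3: D(X)={4}, size = 1

Answer: 1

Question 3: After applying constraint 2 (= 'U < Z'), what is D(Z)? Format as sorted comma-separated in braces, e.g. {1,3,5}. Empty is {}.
Answer: {2,3,4,5,7}

Derivation:
Constraint 1 (U < X) on D(U)={1,3,5,7} D(X)={4,5,6,7}: U {1,3,5,7}->{1,3,5}
Constraint 2 (U < Z) on D(U)={1,3,5} D(Z)={1,2,3,4,5,7}: Z {1,2,3,4,5,7}->{2,3,4,5,7}
So after constraint 2: D(Z) = {2,3,4,5,7}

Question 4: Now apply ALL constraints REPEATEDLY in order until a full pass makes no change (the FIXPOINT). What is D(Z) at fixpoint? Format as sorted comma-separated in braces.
pass 0 (initial): D(Z)={1,2,3,4,5,7}
pass 1: U {1,3,5,7}->{5}; X {4,5,6,7}->{4}; Z {1,2,3,4,5,7}->{2,3,4,5,7}
pass 2: U {5}->{}; X {4}->{}; Z {2,3,4,5,7}->{}
pass 3: no change
Fixpoint after 3 passes: D(Z) = {}

Answer: {}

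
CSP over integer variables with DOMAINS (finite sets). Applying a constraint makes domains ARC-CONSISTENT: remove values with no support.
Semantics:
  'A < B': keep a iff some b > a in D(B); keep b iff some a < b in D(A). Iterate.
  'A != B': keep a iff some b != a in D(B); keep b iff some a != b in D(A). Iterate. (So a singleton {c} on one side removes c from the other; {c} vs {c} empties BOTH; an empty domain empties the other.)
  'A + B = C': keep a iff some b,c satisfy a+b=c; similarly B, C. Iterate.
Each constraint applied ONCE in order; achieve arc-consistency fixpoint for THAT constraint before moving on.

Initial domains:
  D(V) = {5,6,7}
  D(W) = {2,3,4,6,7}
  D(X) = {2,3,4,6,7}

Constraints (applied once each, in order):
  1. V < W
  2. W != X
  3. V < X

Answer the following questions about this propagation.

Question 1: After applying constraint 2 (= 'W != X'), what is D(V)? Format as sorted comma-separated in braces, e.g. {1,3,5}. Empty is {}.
Answer: {5,6}

Derivation:
Constraint 1 (V < W) on D(V)={5,6,7} D(W)={2,3,4,6,7}: V {5,6,7}->{5,6}; W {2,3,4,6,7}->{6,7}
Constraint 2 (W != X) on D(W)={6,7} D(X)={2,3,4,6,7}: no change
So after constraint 2: D(V) = {5,6}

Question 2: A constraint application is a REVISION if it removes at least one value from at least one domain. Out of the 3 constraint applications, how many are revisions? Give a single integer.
Constraint 1 (V < W) on D(V)={5,6,7} D(W)={2,3,4,6,7}: V {5,6,7}->{5,6}; W {2,3,4,6,7}->{6,7} => REVISION
Constraint 2 (W != X) on D(W)={6,7} D(X)={2,3,4,6,7}: no change => not a revision
Constraint 3 (V < X) on D(V)={5,6} D(X)={2,3,4,6,7}: X {2,3,4,6,7}->{6,7} => REVISION
Total revisions = 2

Answer: 2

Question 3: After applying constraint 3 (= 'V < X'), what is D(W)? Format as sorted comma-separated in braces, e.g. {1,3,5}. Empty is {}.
Answer: {6,7}

Derivation:
Constraint 1 (V < W) on D(V)={5,6,7} D(W)={2,3,4,6,7}: V {5,6,7}->{5,6}; W {2,3,4,6,7}->{6,7}
Constraint 2 (W != X) on D(W)={6,7} D(X)={2,3,4,6,7}: no change
Constraint 3 (V < X) on D(V)={5,6} D(X)={2,3,4,6,7}: X {2,3,4,6,7}->{6,7}
So after constraint 3: D(W) = {6,7}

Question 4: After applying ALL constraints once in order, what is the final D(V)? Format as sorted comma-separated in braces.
Constraint 1 (V < W) on D(V)={5,6,7} D(W)={2,3,4,6,7}: V {5,6,7}->{5,6}; W {2,3,4,6,7}->{6,7}
Constraint 2 (W != X) on D(W)={6,7} D(X)={2,3,4,6,7}: no change
Constraint 3 (V < X) on D(V)={5,6} D(X)={2,3,4,6,7}: X {2,3,4,6,7}->{6,7}
So after all 3 constraints: D(V) = {5,6}

Answer: {5,6}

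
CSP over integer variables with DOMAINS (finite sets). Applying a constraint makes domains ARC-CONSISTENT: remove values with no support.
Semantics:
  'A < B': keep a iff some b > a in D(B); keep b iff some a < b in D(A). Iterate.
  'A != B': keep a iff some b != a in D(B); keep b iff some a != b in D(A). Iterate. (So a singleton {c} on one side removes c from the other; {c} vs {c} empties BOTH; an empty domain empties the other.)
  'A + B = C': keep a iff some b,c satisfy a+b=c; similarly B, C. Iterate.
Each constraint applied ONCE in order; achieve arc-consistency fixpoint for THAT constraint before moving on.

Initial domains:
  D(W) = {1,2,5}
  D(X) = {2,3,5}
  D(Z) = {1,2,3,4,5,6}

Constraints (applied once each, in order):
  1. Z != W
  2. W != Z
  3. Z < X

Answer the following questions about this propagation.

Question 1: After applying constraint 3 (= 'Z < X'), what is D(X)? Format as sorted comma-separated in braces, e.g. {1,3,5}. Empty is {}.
Answer: {2,3,5}

Derivation:
Constraint 1 (Z != W) on D(Z)={1,2,3,4,5,6} D(W)={1,2,5}: no change
Constraint 2 (W != Z) on D(W)={1,2,5} D(Z)={1,2,3,4,5,6}: no change
Constraint 3 (Z < X) on D(Z)={1,2,3,4,5,6} D(X)={2,3,5}: Z {1,2,3,4,5,6}->{1,2,3,4}
So after constraint 3: D(X) = {2,3,5}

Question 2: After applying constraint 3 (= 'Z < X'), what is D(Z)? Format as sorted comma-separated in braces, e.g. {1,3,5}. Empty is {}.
Constraint 1 (Z != W) on D(Z)={1,2,3,4,5,6} D(W)={1,2,5}: no change
Constraint 2 (W != Z) on D(W)={1,2,5} D(Z)={1,2,3,4,5,6}: no change
Constraint 3 (Z < X) on D(Z)={1,2,3,4,5,6} D(X)={2,3,5}: Z {1,2,3,4,5,6}->{1,2,3,4}
So after constraint 3: D(Z) = {1,2,3,4}

Answer: {1,2,3,4}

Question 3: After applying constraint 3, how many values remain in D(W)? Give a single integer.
Answer: 3

Derivation:
Constraint 1 (Z != W) on D(Z)={1,2,3,4,5,6} D(W)={1,2,5}: no change
Constraint 2 (W != Z) on D(W)={1,2,5} D(Z)={1,2,3,4,5,6}: no change
Constraint 3 (Z < X) on D(Z)={1,2,3,4,5,6} D(X)={2,3,5}: Z {1,2,3,4,5,6}->{1,2,3,4}
So after constraint 3: D(W)={1,2,5}, size = 3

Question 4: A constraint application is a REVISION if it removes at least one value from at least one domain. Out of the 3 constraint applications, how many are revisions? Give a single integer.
Constraint 1 (Z != W) on D(Z)={1,2,3,4,5,6} D(W)={1,2,5}: no change => not a revision
Constraint 2 (W != Z) on D(W)={1,2,5} D(Z)={1,2,3,4,5,6}: no change => not a revision
Constraint 3 (Z < X) on D(Z)={1,2,3,4,5,6} D(X)={2,3,5}: Z {1,2,3,4,5,6}->{1,2,3,4} => REVISION
Total revisions = 1

Answer: 1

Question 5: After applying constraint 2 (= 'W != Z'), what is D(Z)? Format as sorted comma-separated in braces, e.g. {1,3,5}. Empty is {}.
Answer: {1,2,3,4,5,6}

Derivation:
Constraint 1 (Z != W) on D(Z)={1,2,3,4,5,6} D(W)={1,2,5}: no change
Constraint 2 (W != Z) on D(W)={1,2,5} D(Z)={1,2,3,4,5,6}: no change
So after constraint 2: D(Z) = {1,2,3,4,5,6}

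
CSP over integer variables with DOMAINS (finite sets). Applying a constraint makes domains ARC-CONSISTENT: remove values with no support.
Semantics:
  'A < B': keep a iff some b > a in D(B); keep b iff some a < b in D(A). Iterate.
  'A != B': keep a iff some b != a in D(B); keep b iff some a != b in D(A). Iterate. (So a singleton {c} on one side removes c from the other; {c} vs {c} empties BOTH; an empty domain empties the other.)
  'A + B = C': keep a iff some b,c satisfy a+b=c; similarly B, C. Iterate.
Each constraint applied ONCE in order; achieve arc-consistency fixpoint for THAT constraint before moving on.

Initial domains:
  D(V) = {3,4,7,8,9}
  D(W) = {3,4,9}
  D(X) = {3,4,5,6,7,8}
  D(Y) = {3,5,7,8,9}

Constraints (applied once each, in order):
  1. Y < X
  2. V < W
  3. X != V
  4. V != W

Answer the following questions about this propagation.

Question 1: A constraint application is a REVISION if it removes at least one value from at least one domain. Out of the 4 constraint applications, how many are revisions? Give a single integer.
Constraint 1 (Y < X) on D(Y)={3,5,7,8,9} D(X)={3,4,5,6,7,8}: Y {3,5,7,8,9}->{3,5,7}; X {3,4,5,6,7,8}->{4,5,6,7,8} => REVISION
Constraint 2 (V < W) on D(V)={3,4,7,8,9} D(W)={3,4,9}: V {3,4,7,8,9}->{3,4,7,8}; W {3,4,9}->{4,9} => REVISION
Constraint 3 (X != V) on D(X)={4,5,6,7,8} D(V)={3,4,7,8}: no change => not a revision
Constraint 4 (V != W) on D(V)={3,4,7,8} D(W)={4,9}: no change => not a revision
Total revisions = 2

Answer: 2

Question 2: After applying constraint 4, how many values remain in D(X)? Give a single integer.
Answer: 5

Derivation:
Constraint 1 (Y < X) on D(Y)={3,5,7,8,9} D(X)={3,4,5,6,7,8}: Y {3,5,7,8,9}->{3,5,7}; X {3,4,5,6,7,8}->{4,5,6,7,8}
Constraint 2 (V < W) on D(V)={3,4,7,8,9} D(W)={3,4,9}: V {3,4,7,8,9}->{3,4,7,8}; W {3,4,9}->{4,9}
Constraint 3 (X != V) on D(X)={4,5,6,7,8} D(V)={3,4,7,8}: no change
Constraint 4 (V != W) on D(V)={3,4,7,8} D(W)={4,9}: no change
So after constraint 4: D(X)={4,5,6,7,8}, size = 5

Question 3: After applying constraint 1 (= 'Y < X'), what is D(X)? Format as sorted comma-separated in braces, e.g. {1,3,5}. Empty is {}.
Constraint 1 (Y < X) on D(Y)={3,5,7,8,9} D(X)={3,4,5,6,7,8}: Y {3,5,7,8,9}->{3,5,7}; X {3,4,5,6,7,8}->{4,5,6,7,8}
So after constraint 1: D(X) = {4,5,6,7,8}

Answer: {4,5,6,7,8}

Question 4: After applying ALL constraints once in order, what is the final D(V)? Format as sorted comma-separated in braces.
Constraint 1 (Y < X) on D(Y)={3,5,7,8,9} D(X)={3,4,5,6,7,8}: Y {3,5,7,8,9}->{3,5,7}; X {3,4,5,6,7,8}->{4,5,6,7,8}
Constraint 2 (V < W) on D(V)={3,4,7,8,9} D(W)={3,4,9}: V {3,4,7,8,9}->{3,4,7,8}; W {3,4,9}->{4,9}
Constraint 3 (X != V) on D(X)={4,5,6,7,8} D(V)={3,4,7,8}: no change
Constraint 4 (V != W) on D(V)={3,4,7,8} D(W)={4,9}: no change
So after all 4 constraints: D(V) = {3,4,7,8}

Answer: {3,4,7,8}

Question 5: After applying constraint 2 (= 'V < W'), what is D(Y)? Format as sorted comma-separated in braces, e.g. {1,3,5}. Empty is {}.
Answer: {3,5,7}

Derivation:
Constraint 1 (Y < X) on D(Y)={3,5,7,8,9} D(X)={3,4,5,6,7,8}: Y {3,5,7,8,9}->{3,5,7}; X {3,4,5,6,7,8}->{4,5,6,7,8}
Constraint 2 (V < W) on D(V)={3,4,7,8,9} D(W)={3,4,9}: V {3,4,7,8,9}->{3,4,7,8}; W {3,4,9}->{4,9}
So after constraint 2: D(Y) = {3,5,7}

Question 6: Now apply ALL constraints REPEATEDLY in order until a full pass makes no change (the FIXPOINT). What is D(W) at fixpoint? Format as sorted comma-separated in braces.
pass 0 (initial): D(W)={3,4,9}
pass 1: V {3,4,7,8,9}->{3,4,7,8}; W {3,4,9}->{4,9}; X {3,4,5,6,7,8}->{4,5,6,7,8}; Y {3,5,7,8,9}->{3,5,7}
pass 2: no change
Fixpoint after 2 passes: D(W) = {4,9}

Answer: {4,9}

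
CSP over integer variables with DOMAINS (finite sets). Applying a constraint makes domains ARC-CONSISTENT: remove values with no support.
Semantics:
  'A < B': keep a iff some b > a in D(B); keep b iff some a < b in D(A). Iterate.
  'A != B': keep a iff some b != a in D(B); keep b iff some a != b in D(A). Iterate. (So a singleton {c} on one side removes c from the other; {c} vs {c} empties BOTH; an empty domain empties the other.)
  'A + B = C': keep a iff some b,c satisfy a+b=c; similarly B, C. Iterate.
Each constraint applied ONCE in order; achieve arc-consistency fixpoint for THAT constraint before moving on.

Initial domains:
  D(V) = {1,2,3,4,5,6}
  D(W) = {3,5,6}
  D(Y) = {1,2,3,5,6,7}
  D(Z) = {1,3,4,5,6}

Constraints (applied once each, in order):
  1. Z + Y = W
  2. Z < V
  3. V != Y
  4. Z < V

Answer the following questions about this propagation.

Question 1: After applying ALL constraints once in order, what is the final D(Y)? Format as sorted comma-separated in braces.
Answer: {1,2,3,5}

Derivation:
Constraint 1 (Z + Y = W) on D(Z)={1,3,4,5,6} D(Y)={1,2,3,5,6,7} D(W)={3,5,6}: Z {1,3,4,5,6}->{1,3,4,5}; Y {1,2,3,5,6,7}->{1,2,3,5}
Constraint 2 (Z < V) on D(Z)={1,3,4,5} D(V)={1,2,3,4,5,6}: V {1,2,3,4,5,6}->{2,3,4,5,6}
Constraint 3 (V != Y) on D(V)={2,3,4,5,6} D(Y)={1,2,3,5}: no change
Constraint 4 (Z < V) on D(Z)={1,3,4,5} D(V)={2,3,4,5,6}: no change
So after all 4 constraints: D(Y) = {1,2,3,5}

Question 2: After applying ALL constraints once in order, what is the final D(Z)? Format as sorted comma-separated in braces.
Answer: {1,3,4,5}

Derivation:
Constraint 1 (Z + Y = W) on D(Z)={1,3,4,5,6} D(Y)={1,2,3,5,6,7} D(W)={3,5,6}: Z {1,3,4,5,6}->{1,3,4,5}; Y {1,2,3,5,6,7}->{1,2,3,5}
Constraint 2 (Z < V) on D(Z)={1,3,4,5} D(V)={1,2,3,4,5,6}: V {1,2,3,4,5,6}->{2,3,4,5,6}
Constraint 3 (V != Y) on D(V)={2,3,4,5,6} D(Y)={1,2,3,5}: no change
Constraint 4 (Z < V) on D(Z)={1,3,4,5} D(V)={2,3,4,5,6}: no change
So after all 4 constraints: D(Z) = {1,3,4,5}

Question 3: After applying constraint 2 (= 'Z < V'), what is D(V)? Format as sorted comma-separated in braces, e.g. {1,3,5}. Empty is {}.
Constraint 1 (Z + Y = W) on D(Z)={1,3,4,5,6} D(Y)={1,2,3,5,6,7} D(W)={3,5,6}: Z {1,3,4,5,6}->{1,3,4,5}; Y {1,2,3,5,6,7}->{1,2,3,5}
Constraint 2 (Z < V) on D(Z)={1,3,4,5} D(V)={1,2,3,4,5,6}: V {1,2,3,4,5,6}->{2,3,4,5,6}
So after constraint 2: D(V) = {2,3,4,5,6}

Answer: {2,3,4,5,6}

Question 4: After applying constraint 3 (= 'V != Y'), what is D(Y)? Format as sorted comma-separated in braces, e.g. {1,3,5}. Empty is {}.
Answer: {1,2,3,5}

Derivation:
Constraint 1 (Z + Y = W) on D(Z)={1,3,4,5,6} D(Y)={1,2,3,5,6,7} D(W)={3,5,6}: Z {1,3,4,5,6}->{1,3,4,5}; Y {1,2,3,5,6,7}->{1,2,3,5}
Constraint 2 (Z < V) on D(Z)={1,3,4,5} D(V)={1,2,3,4,5,6}: V {1,2,3,4,5,6}->{2,3,4,5,6}
Constraint 3 (V != Y) on D(V)={2,3,4,5,6} D(Y)={1,2,3,5}: no change
So after constraint 3: D(Y) = {1,2,3,5}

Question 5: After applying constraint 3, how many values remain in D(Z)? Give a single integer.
Constraint 1 (Z + Y = W) on D(Z)={1,3,4,5,6} D(Y)={1,2,3,5,6,7} D(W)={3,5,6}: Z {1,3,4,5,6}->{1,3,4,5}; Y {1,2,3,5,6,7}->{1,2,3,5}
Constraint 2 (Z < V) on D(Z)={1,3,4,5} D(V)={1,2,3,4,5,6}: V {1,2,3,4,5,6}->{2,3,4,5,6}
Constraint 3 (V != Y) on D(V)={2,3,4,5,6} D(Y)={1,2,3,5}: no change
So after constraint 3: D(Z)={1,3,4,5}, size = 4

Answer: 4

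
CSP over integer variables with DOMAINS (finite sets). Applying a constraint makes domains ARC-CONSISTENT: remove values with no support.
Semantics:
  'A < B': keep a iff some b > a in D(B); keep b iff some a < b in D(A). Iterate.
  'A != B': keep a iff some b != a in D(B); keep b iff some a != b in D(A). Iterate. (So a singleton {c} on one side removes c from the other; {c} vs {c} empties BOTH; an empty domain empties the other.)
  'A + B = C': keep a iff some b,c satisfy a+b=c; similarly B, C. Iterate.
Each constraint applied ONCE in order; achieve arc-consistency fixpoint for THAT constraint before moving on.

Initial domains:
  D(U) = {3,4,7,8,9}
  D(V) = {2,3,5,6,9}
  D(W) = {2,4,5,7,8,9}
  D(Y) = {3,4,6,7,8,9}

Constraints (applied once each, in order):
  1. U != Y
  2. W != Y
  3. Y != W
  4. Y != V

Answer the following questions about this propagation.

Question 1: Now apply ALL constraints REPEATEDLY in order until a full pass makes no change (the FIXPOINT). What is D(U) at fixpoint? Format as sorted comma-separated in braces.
Answer: {3,4,7,8,9}

Derivation:
pass 0 (initial): D(U)={3,4,7,8,9}
pass 1: no change
Fixpoint after 1 passes: D(U) = {3,4,7,8,9}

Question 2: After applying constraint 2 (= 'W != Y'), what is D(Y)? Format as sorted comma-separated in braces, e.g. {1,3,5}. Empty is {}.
Constraint 1 (U != Y) on D(U)={3,4,7,8,9} D(Y)={3,4,6,7,8,9}: no change
Constraint 2 (W != Y) on D(W)={2,4,5,7,8,9} D(Y)={3,4,6,7,8,9}: no change
So after constraint 2: D(Y) = {3,4,6,7,8,9}

Answer: {3,4,6,7,8,9}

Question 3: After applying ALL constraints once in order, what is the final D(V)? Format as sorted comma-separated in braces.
Constraint 1 (U != Y) on D(U)={3,4,7,8,9} D(Y)={3,4,6,7,8,9}: no change
Constraint 2 (W != Y) on D(W)={2,4,5,7,8,9} D(Y)={3,4,6,7,8,9}: no change
Constraint 3 (Y != W) on D(Y)={3,4,6,7,8,9} D(W)={2,4,5,7,8,9}: no change
Constraint 4 (Y != V) on D(Y)={3,4,6,7,8,9} D(V)={2,3,5,6,9}: no change
So after all 4 constraints: D(V) = {2,3,5,6,9}

Answer: {2,3,5,6,9}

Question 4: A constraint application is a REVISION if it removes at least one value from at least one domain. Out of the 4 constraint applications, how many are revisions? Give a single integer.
Answer: 0

Derivation:
Constraint 1 (U != Y) on D(U)={3,4,7,8,9} D(Y)={3,4,6,7,8,9}: no change => not a revision
Constraint 2 (W != Y) on D(W)={2,4,5,7,8,9} D(Y)={3,4,6,7,8,9}: no change => not a revision
Constraint 3 (Y != W) on D(Y)={3,4,6,7,8,9} D(W)={2,4,5,7,8,9}: no change => not a revision
Constraint 4 (Y != V) on D(Y)={3,4,6,7,8,9} D(V)={2,3,5,6,9}: no change => not a revision
Total revisions = 0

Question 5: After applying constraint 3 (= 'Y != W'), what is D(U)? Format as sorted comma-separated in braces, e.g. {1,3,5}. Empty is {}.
Constraint 1 (U != Y) on D(U)={3,4,7,8,9} D(Y)={3,4,6,7,8,9}: no change
Constraint 2 (W != Y) on D(W)={2,4,5,7,8,9} D(Y)={3,4,6,7,8,9}: no change
Constraint 3 (Y != W) on D(Y)={3,4,6,7,8,9} D(W)={2,4,5,7,8,9}: no change
So after constraint 3: D(U) = {3,4,7,8,9}

Answer: {3,4,7,8,9}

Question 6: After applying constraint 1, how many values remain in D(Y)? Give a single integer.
Constraint 1 (U != Y) on D(U)={3,4,7,8,9} D(Y)={3,4,6,7,8,9}: no change
So after constraint 1: D(Y)={3,4,6,7,8,9}, size = 6

Answer: 6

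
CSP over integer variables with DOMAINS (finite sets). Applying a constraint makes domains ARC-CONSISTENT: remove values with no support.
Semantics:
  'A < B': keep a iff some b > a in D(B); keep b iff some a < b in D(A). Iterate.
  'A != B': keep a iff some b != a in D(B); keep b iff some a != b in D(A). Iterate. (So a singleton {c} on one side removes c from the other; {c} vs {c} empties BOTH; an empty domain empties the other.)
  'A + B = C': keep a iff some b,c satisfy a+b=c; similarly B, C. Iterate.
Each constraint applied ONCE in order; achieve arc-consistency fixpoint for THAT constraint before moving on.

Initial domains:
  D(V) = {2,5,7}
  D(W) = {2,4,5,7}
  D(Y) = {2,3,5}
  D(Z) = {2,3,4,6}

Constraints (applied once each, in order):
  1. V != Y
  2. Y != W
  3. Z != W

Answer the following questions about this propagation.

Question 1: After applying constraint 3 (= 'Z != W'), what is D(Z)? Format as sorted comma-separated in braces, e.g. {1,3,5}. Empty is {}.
Constraint 1 (V != Y) on D(V)={2,5,7} D(Y)={2,3,5}: no change
Constraint 2 (Y != W) on D(Y)={2,3,5} D(W)={2,4,5,7}: no change
Constraint 3 (Z != W) on D(Z)={2,3,4,6} D(W)={2,4,5,7}: no change
So after constraint 3: D(Z) = {2,3,4,6}

Answer: {2,3,4,6}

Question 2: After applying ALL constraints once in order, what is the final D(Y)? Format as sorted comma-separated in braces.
Constraint 1 (V != Y) on D(V)={2,5,7} D(Y)={2,3,5}: no change
Constraint 2 (Y != W) on D(Y)={2,3,5} D(W)={2,4,5,7}: no change
Constraint 3 (Z != W) on D(Z)={2,3,4,6} D(W)={2,4,5,7}: no change
So after all 3 constraints: D(Y) = {2,3,5}

Answer: {2,3,5}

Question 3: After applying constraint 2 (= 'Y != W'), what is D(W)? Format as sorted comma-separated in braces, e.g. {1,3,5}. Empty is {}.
Answer: {2,4,5,7}

Derivation:
Constraint 1 (V != Y) on D(V)={2,5,7} D(Y)={2,3,5}: no change
Constraint 2 (Y != W) on D(Y)={2,3,5} D(W)={2,4,5,7}: no change
So after constraint 2: D(W) = {2,4,5,7}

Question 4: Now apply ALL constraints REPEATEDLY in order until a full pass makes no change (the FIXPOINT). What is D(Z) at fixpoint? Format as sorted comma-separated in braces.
pass 0 (initial): D(Z)={2,3,4,6}
pass 1: no change
Fixpoint after 1 passes: D(Z) = {2,3,4,6}

Answer: {2,3,4,6}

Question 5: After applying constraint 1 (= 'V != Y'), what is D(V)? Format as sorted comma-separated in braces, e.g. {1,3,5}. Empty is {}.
Constraint 1 (V != Y) on D(V)={2,5,7} D(Y)={2,3,5}: no change
So after constraint 1: D(V) = {2,5,7}

Answer: {2,5,7}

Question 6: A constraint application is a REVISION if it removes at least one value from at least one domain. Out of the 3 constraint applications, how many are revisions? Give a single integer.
Answer: 0

Derivation:
Constraint 1 (V != Y) on D(V)={2,5,7} D(Y)={2,3,5}: no change => not a revision
Constraint 2 (Y != W) on D(Y)={2,3,5} D(W)={2,4,5,7}: no change => not a revision
Constraint 3 (Z != W) on D(Z)={2,3,4,6} D(W)={2,4,5,7}: no change => not a revision
Total revisions = 0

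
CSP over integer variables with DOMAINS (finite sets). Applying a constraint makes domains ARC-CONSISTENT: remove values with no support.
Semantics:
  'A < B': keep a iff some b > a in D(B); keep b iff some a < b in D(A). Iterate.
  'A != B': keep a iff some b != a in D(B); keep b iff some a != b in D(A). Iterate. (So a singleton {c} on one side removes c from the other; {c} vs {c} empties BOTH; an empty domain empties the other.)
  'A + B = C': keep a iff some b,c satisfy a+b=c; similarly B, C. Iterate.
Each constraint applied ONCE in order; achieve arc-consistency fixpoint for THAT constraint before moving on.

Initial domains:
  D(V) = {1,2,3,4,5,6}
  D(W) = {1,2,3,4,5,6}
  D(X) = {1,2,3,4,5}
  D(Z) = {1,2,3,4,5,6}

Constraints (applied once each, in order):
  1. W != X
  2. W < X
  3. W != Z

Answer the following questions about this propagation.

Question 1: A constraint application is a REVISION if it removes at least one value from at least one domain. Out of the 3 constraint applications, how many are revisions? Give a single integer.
Answer: 1

Derivation:
Constraint 1 (W != X) on D(W)={1,2,3,4,5,6} D(X)={1,2,3,4,5}: no change => not a revision
Constraint 2 (W < X) on D(W)={1,2,3,4,5,6} D(X)={1,2,3,4,5}: W {1,2,3,4,5,6}->{1,2,3,4}; X {1,2,3,4,5}->{2,3,4,5} => REVISION
Constraint 3 (W != Z) on D(W)={1,2,3,4} D(Z)={1,2,3,4,5,6}: no change => not a revision
Total revisions = 1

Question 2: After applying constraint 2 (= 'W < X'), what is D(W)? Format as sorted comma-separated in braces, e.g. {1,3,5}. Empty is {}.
Constraint 1 (W != X) on D(W)={1,2,3,4,5,6} D(X)={1,2,3,4,5}: no change
Constraint 2 (W < X) on D(W)={1,2,3,4,5,6} D(X)={1,2,3,4,5}: W {1,2,3,4,5,6}->{1,2,3,4}; X {1,2,3,4,5}->{2,3,4,5}
So after constraint 2: D(W) = {1,2,3,4}

Answer: {1,2,3,4}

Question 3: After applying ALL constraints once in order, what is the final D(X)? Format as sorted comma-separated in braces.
Constraint 1 (W != X) on D(W)={1,2,3,4,5,6} D(X)={1,2,3,4,5}: no change
Constraint 2 (W < X) on D(W)={1,2,3,4,5,6} D(X)={1,2,3,4,5}: W {1,2,3,4,5,6}->{1,2,3,4}; X {1,2,3,4,5}->{2,3,4,5}
Constraint 3 (W != Z) on D(W)={1,2,3,4} D(Z)={1,2,3,4,5,6}: no change
So after all 3 constraints: D(X) = {2,3,4,5}

Answer: {2,3,4,5}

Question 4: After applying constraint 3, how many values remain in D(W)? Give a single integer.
Constraint 1 (W != X) on D(W)={1,2,3,4,5,6} D(X)={1,2,3,4,5}: no change
Constraint 2 (W < X) on D(W)={1,2,3,4,5,6} D(X)={1,2,3,4,5}: W {1,2,3,4,5,6}->{1,2,3,4}; X {1,2,3,4,5}->{2,3,4,5}
Constraint 3 (W != Z) on D(W)={1,2,3,4} D(Z)={1,2,3,4,5,6}: no change
So after constraint 3: D(W)={1,2,3,4}, size = 4

Answer: 4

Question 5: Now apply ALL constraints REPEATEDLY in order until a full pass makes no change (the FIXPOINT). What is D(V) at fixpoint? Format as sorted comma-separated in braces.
Answer: {1,2,3,4,5,6}

Derivation:
pass 0 (initial): D(V)={1,2,3,4,5,6}
pass 1: W {1,2,3,4,5,6}->{1,2,3,4}; X {1,2,3,4,5}->{2,3,4,5}
pass 2: no change
Fixpoint after 2 passes: D(V) = {1,2,3,4,5,6}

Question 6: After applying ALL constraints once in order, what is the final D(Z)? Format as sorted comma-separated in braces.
Answer: {1,2,3,4,5,6}

Derivation:
Constraint 1 (W != X) on D(W)={1,2,3,4,5,6} D(X)={1,2,3,4,5}: no change
Constraint 2 (W < X) on D(W)={1,2,3,4,5,6} D(X)={1,2,3,4,5}: W {1,2,3,4,5,6}->{1,2,3,4}; X {1,2,3,4,5}->{2,3,4,5}
Constraint 3 (W != Z) on D(W)={1,2,3,4} D(Z)={1,2,3,4,5,6}: no change
So after all 3 constraints: D(Z) = {1,2,3,4,5,6}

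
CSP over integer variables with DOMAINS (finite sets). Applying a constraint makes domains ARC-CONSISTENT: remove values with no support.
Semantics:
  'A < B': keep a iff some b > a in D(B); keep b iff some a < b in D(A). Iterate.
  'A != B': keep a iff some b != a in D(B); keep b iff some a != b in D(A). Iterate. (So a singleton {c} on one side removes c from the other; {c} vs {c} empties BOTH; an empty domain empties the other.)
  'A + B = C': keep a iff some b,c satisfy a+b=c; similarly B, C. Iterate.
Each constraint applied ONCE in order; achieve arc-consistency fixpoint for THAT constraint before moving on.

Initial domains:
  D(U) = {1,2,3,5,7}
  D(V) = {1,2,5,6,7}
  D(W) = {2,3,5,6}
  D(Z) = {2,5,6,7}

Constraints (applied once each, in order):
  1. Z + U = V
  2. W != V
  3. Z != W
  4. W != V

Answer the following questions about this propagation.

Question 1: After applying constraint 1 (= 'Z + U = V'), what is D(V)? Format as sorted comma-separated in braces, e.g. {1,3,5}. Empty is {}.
Answer: {5,6,7}

Derivation:
Constraint 1 (Z + U = V) on D(Z)={2,5,6,7} D(U)={1,2,3,5,7} D(V)={1,2,5,6,7}: Z {2,5,6,7}->{2,5,6}; U {1,2,3,5,7}->{1,2,3,5}; V {1,2,5,6,7}->{5,6,7}
So after constraint 1: D(V) = {5,6,7}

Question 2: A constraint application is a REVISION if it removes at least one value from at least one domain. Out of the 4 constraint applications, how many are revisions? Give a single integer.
Constraint 1 (Z + U = V) on D(Z)={2,5,6,7} D(U)={1,2,3,5,7} D(V)={1,2,5,6,7}: Z {2,5,6,7}->{2,5,6}; U {1,2,3,5,7}->{1,2,3,5}; V {1,2,5,6,7}->{5,6,7} => REVISION
Constraint 2 (W != V) on D(W)={2,3,5,6} D(V)={5,6,7}: no change => not a revision
Constraint 3 (Z != W) on D(Z)={2,5,6} D(W)={2,3,5,6}: no change => not a revision
Constraint 4 (W != V) on D(W)={2,3,5,6} D(V)={5,6,7}: no change => not a revision
Total revisions = 1

Answer: 1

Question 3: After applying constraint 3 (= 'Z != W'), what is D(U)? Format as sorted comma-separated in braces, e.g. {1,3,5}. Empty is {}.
Constraint 1 (Z + U = V) on D(Z)={2,5,6,7} D(U)={1,2,3,5,7} D(V)={1,2,5,6,7}: Z {2,5,6,7}->{2,5,6}; U {1,2,3,5,7}->{1,2,3,5}; V {1,2,5,6,7}->{5,6,7}
Constraint 2 (W != V) on D(W)={2,3,5,6} D(V)={5,6,7}: no change
Constraint 3 (Z != W) on D(Z)={2,5,6} D(W)={2,3,5,6}: no change
So after constraint 3: D(U) = {1,2,3,5}

Answer: {1,2,3,5}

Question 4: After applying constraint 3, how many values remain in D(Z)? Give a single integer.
Constraint 1 (Z + U = V) on D(Z)={2,5,6,7} D(U)={1,2,3,5,7} D(V)={1,2,5,6,7}: Z {2,5,6,7}->{2,5,6}; U {1,2,3,5,7}->{1,2,3,5}; V {1,2,5,6,7}->{5,6,7}
Constraint 2 (W != V) on D(W)={2,3,5,6} D(V)={5,6,7}: no change
Constraint 3 (Z != W) on D(Z)={2,5,6} D(W)={2,3,5,6}: no change
So after constraint 3: D(Z)={2,5,6}, size = 3

Answer: 3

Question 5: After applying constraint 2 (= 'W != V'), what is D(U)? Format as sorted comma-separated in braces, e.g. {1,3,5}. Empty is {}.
Constraint 1 (Z + U = V) on D(Z)={2,5,6,7} D(U)={1,2,3,5,7} D(V)={1,2,5,6,7}: Z {2,5,6,7}->{2,5,6}; U {1,2,3,5,7}->{1,2,3,5}; V {1,2,5,6,7}->{5,6,7}
Constraint 2 (W != V) on D(W)={2,3,5,6} D(V)={5,6,7}: no change
So after constraint 2: D(U) = {1,2,3,5}

Answer: {1,2,3,5}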